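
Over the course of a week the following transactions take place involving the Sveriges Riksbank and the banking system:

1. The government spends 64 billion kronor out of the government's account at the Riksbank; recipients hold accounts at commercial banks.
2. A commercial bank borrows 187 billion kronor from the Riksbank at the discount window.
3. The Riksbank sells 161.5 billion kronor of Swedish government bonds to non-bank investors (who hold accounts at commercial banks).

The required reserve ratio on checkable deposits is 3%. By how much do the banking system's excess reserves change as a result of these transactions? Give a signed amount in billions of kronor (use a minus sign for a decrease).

+92.425 billion

Government spending 64 billion kronor: reserves +64B, deposits +64B.
Discount-window loan 187 billion kronor: reserves +187B, deposits 0.
Asset sale (to non-banks) 161.5 billion kronor: reserves −161.5B, deposits −161.5B.
Totals: Δreserves = +89.5B, Δdeposits = −97.5B.
Δrequired reserves = 3% × −97.5B = −2.925B.
Δexcess reserves = Δreserves − Δrequired = +89.5B − (−2.925B) = +92.425 billion.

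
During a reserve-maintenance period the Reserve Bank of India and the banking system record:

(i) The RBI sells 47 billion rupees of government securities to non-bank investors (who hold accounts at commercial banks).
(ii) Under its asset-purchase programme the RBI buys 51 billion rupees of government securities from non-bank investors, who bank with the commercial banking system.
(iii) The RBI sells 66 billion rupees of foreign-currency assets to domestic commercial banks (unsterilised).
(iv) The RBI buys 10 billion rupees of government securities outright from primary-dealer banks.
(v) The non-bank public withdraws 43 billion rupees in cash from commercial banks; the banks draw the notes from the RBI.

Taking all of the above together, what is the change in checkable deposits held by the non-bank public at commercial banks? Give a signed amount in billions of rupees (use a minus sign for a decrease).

RBI balance sheet:
  Assets:      Securities +14B, Foreign assets −66B
  Liabilities: Bank reserves −95B, Currency in circulation +43B
Commercial banking system:
  Assets:      Reserves at CB −95B, Securities −10B, Foreign assets +66B
  Liabilities: Checkable deposits −39B
So the change in checkable deposits held by the non-bank public at commercial banks is -39 billion.

-39 billion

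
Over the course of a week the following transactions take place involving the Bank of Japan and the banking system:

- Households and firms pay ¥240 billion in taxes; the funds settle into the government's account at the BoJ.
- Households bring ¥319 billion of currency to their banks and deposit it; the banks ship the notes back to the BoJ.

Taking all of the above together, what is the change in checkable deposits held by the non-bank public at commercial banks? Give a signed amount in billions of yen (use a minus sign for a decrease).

BoJ balance sheet:
  Assets:      no change
  Liabilities: Bank reserves +¥79B, Currency in circulation −¥319B, Government deposits +¥240B
Commercial banking system:
  Assets:      Reserves at CB +¥79B
  Liabilities: Checkable deposits +¥79B
So the change in checkable deposits held by the non-bank public at commercial banks is +¥79 billion.

+¥79 billion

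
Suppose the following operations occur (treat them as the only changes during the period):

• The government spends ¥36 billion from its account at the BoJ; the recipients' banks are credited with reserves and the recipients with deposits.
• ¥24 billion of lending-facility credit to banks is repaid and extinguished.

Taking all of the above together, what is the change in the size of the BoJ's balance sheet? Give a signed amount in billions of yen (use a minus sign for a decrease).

-¥24 billion

BoJ balance sheet:
  Assets:      Loans to banks −¥24B
  Liabilities: Bank reserves +¥12B, Government deposits −¥36B
Commercial banking system:
  Assets:      Reserves at CB +¥12B
  Liabilities: Checkable deposits +¥36B, Borrowings from CB −¥24B
Change in total BoJ assets = -¥24 billion.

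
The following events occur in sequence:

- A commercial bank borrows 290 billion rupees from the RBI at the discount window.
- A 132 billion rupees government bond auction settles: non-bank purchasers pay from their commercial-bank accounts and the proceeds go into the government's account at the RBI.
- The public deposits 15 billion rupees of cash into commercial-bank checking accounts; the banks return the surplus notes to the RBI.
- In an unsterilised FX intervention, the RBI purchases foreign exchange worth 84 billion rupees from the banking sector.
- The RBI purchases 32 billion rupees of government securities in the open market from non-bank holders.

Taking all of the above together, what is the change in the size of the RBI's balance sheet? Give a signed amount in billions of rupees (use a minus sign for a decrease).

+406 billion

Discount-window loan 290 billion rupees: an RBI asset is acquired → +290B.
Government account inflow 132 billion rupees: only the composition of liabilities changes → 0.
Currency deposit 15 billion rupees: only the composition of liabilities changes → 0.
FX purchase 84 billion rupees: an RBI asset is acquired → +84B.
Asset purchase (from non-banks) 32 billion rupees: an RBI asset is acquired → +32B.
Net: 290 + 0 + 0 + 84 + 32 = +406 billion.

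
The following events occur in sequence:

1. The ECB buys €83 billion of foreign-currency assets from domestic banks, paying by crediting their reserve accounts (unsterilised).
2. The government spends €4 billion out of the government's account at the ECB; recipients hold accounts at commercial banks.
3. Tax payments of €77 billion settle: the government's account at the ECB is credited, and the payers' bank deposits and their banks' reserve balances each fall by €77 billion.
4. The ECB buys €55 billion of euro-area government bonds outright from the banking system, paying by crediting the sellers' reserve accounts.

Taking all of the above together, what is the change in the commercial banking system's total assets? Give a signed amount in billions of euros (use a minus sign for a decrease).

ECB balance sheet:
  Assets:      Securities +€55B, Foreign assets +€83B
  Liabilities: Bank reserves +€65B, Government deposits +€73B
Commercial banking system:
  Assets:      Reserves at CB +€65B, Securities −€55B, Foreign assets −€83B
  Liabilities: Checkable deposits −€73B
Change in total bank assets = -€73 billion.

-€73 billion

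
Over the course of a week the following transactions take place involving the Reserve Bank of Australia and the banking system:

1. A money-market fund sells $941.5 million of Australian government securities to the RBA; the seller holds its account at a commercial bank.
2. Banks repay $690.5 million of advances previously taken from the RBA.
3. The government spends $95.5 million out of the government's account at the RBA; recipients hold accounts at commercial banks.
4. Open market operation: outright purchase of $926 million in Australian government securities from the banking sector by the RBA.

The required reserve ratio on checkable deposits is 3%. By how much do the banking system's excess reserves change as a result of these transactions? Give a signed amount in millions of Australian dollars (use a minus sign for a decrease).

Asset purchase (from non-banks) $941.5 million: reserves +$941.5M, deposits +$941.5M.
Discount-window repayment $690.5 million: reserves −$690.5M, deposits 0.
Government spending $95.5 million: reserves +$95.5M, deposits +$95.5M.
OMO purchase (from banks) $926 million: reserves +$926M, deposits 0.
Totals: Δreserves = +$1272.5M, Δdeposits = +$1037M.
Δrequired reserves = 3% × +$1037M = +$31.11M.
Δexcess reserves = Δreserves − Δrequired = +$1272.5M − (+$31.11M) = +$1241.39 million.

+$1241.39 million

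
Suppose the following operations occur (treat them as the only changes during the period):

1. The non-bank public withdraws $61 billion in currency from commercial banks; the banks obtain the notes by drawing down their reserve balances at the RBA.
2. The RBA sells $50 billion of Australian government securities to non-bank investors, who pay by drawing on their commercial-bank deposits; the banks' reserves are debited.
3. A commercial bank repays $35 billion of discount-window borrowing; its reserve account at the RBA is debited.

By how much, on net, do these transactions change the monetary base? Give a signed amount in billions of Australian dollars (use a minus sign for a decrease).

-$85 billion

Currency withdrawal $61 billion: just a shift between currency and reserves — both are base money → 0.
Asset sale (to non-banks) $50 billion: RBA balance sheet contracts → −$50B.
Discount-window repayment $35 billion: RBA balance sheet contracts → −$35B.
Net: 0 − 50 − 35 = -$85 billion.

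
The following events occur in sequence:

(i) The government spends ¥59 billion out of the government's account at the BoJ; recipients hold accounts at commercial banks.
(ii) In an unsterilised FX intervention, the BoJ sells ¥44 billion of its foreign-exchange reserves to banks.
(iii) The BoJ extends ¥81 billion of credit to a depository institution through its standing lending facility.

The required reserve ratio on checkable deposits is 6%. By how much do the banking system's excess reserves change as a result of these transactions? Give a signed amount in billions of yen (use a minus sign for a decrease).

Government spending ¥59 billion: reserves +¥59B, deposits +¥59B.
FX sale ¥44 billion: reserves −¥44B, deposits 0.
Discount-window loan ¥81 billion: reserves +¥81B, deposits 0.
Totals: Δreserves = +¥96B, Δdeposits = +¥59B.
Δrequired reserves = 6% × +¥59B = +¥3.54B.
Δexcess reserves = Δreserves − Δrequired = +¥96B − (+¥3.54B) = +¥92.46 billion.

+¥92.46 billion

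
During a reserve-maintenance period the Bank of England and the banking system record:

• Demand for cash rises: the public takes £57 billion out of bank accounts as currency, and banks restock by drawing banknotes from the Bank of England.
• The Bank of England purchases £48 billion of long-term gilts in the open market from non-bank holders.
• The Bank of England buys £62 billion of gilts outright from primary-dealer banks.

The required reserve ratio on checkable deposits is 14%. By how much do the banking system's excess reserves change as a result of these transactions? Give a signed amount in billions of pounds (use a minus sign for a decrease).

+£54.26 billion

Currency withdrawal £57 billion: reserves −£57B, deposits −£57B.
Asset purchase (from non-banks) £48 billion: reserves +£48B, deposits +£48B.
OMO purchase (from banks) £62 billion: reserves +£62B, deposits 0.
Totals: Δreserves = +£53B, Δdeposits = −£9B.
Δrequired reserves = 14% × −£9B = −£1.26B.
Δexcess reserves = Δreserves − Δrequired = +£53B − (−£1.26B) = +£54.26 billion.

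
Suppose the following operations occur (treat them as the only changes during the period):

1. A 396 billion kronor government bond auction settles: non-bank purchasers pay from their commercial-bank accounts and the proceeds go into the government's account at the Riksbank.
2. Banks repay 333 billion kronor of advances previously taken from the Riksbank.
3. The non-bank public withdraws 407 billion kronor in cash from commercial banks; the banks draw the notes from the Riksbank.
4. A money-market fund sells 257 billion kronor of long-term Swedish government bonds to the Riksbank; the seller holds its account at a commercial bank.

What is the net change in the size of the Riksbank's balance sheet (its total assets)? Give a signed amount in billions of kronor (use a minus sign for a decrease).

-76 billion

Riksbank balance sheet:
  Assets:      Securities +257B, Loans to banks −333B
  Liabilities: Bank reserves −879B, Currency in circulation +407B, Government deposits +396B
Commercial banking system:
  Assets:      Reserves at CB −879B
  Liabilities: Checkable deposits −546B, Borrowings from CB −333B
Change in total Riksbank assets = -76 billion.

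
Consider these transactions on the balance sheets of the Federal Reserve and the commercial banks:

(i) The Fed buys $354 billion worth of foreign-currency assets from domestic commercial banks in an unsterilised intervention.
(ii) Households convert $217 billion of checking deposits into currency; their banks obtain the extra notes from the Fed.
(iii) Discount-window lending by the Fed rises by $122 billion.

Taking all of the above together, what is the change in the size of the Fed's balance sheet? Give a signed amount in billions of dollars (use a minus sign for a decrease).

+$476 billion

FX purchase $354 billion: a Fed asset is acquired → +$354B.
Currency withdrawal $217 billion: only the composition of liabilities changes → 0.
Discount-window loan $122 billion: a Fed asset is acquired → +$122B.
Net: 354 + 0 + 122 = +$476 billion.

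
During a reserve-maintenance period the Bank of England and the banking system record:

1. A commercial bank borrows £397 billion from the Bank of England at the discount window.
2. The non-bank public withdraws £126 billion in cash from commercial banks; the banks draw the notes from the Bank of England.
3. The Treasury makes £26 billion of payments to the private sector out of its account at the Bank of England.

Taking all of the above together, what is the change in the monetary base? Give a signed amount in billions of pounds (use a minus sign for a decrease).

Bank of England balance sheet:
  Assets:      Loans to banks +£397B
  Liabilities: Bank reserves +£297B, Currency in circulation +£126B, Government deposits −£26B
Commercial banking system:
  Assets:      Reserves at CB +£297B
  Liabilities: Checkable deposits −£100B, Borrowings from CB +£397B
Monetary base = currency + reserves: +£126B + (+£297B) = +£423 billion.

+£423 billion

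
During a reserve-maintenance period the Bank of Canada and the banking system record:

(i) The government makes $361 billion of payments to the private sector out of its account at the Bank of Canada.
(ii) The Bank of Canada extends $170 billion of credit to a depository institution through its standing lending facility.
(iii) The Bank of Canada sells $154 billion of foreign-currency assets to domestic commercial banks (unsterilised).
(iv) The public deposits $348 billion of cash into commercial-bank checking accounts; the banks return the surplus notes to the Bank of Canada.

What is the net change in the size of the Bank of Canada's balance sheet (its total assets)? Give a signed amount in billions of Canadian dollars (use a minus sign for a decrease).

+$16 billion

Government spending $361 billion: only the composition of liabilities changes → 0.
Discount-window loan $170 billion: a Bank of Canada asset is acquired → +$170B.
FX sale $154 billion: a Bank of Canada asset is shed → −$154B.
Currency deposit $348 billion: only the composition of liabilities changes → 0.
Net: 0 + 170 − 154 + 0 = +$16 billion.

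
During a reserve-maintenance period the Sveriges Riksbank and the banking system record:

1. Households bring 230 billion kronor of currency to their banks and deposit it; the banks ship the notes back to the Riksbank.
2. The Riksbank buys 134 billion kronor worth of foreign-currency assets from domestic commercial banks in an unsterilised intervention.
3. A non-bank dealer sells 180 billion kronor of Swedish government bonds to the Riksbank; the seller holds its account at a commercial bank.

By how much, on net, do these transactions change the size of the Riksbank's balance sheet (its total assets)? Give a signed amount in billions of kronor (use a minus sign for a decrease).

+314 billion

Currency deposit 230 billion kronor: only the composition of liabilities changes → 0.
FX purchase 134 billion kronor: a Riksbank asset is acquired → +134B.
Asset purchase (from non-banks) 180 billion kronor: a Riksbank asset is acquired → +180B.
Net: 0 + 134 + 180 = +314 billion.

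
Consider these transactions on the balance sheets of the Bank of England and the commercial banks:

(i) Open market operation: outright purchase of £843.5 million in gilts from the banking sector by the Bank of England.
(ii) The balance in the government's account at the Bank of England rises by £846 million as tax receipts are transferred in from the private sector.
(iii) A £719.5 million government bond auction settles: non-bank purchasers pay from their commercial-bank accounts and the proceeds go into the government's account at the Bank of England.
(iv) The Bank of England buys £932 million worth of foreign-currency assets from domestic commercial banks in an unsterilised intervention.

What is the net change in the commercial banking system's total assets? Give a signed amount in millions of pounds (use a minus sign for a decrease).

-£1565.5 million

OMO purchase (from banks) £843.5 million: just an asset swap on bank balance sheets → 0.
Government account inflow £846 million: bank balance sheets shrink → −£846M.
Government account inflow £719.5 million: bank balance sheets shrink → −£719.5M.
FX purchase £932 million: just an asset swap on bank balance sheets → 0.
Net: 0 − 846 − 719.5 + 0 = -£1565.5 million.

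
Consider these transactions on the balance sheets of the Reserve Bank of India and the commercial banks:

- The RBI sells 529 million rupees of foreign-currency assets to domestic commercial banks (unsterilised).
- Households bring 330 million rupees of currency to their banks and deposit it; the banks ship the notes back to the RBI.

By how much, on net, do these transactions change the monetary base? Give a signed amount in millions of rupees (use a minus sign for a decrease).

FX sale 529 million rupees: RBI balance sheet contracts → −529M.
Currency deposit 330 million rupees: just a shift between currency and reserves — both are base money → 0.
Net: −529 + 0 = -529 million.

-529 million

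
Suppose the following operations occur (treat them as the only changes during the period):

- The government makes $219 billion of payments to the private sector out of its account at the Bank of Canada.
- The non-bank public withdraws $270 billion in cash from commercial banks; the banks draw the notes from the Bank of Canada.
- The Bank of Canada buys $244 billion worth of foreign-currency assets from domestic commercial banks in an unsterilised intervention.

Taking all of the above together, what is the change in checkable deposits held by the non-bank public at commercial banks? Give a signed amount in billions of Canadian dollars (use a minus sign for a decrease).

Government spending $219 billion: non-bank counterparties' bank balances rise → +$219B.
Currency withdrawal $270 billion: non-bank counterparties' bank balances fall → −$270B.
FX purchase $244 billion: the counterparty is a bank, so public deposits are unchanged → 0.
Net: 219 − 270 + 0 = -$51 billion.

-$51 billion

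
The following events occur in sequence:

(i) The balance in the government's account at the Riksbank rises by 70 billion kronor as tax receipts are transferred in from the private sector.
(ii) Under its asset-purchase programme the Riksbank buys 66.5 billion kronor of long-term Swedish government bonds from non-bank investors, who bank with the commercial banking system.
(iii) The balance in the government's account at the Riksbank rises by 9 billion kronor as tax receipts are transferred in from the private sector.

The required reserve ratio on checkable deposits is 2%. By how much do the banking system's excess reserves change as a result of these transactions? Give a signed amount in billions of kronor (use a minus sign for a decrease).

Government account inflow 70 billion kronor: reserves −70B, deposits −70B.
Asset purchase (from non-banks) 66.5 billion kronor: reserves +66.5B, deposits +66.5B.
Government account inflow 9 billion kronor: reserves −9B, deposits −9B.
Totals: Δreserves = −12.5B, Δdeposits = −12.5B.
Δrequired reserves = 2% × −12.5B = −0.25B.
Δexcess reserves = Δreserves − Δrequired = −12.5B − (−0.25B) = -12.25 billion.

-12.25 billion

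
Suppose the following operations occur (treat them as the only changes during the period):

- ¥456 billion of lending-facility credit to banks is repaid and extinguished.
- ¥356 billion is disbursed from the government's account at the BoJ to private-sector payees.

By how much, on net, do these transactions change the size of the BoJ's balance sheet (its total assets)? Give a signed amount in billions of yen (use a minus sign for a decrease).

Discount-window repayment ¥456 billion: a BoJ asset is shed → −¥456B.
Government spending ¥356 billion: only the composition of liabilities changes → 0.
Net: −456 + 0 = -¥456 billion.

-¥456 billion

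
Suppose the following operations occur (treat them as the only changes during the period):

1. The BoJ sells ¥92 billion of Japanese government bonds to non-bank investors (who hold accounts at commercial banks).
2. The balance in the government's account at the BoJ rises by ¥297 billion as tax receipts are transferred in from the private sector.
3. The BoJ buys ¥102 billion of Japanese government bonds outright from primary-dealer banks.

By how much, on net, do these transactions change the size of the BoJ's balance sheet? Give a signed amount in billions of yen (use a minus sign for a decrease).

+¥10 billion

BoJ balance sheet:
  Assets:      Securities +¥10B
  Liabilities: Bank reserves −¥287B, Government deposits +¥297B
Change in total BoJ assets = +¥10 billion.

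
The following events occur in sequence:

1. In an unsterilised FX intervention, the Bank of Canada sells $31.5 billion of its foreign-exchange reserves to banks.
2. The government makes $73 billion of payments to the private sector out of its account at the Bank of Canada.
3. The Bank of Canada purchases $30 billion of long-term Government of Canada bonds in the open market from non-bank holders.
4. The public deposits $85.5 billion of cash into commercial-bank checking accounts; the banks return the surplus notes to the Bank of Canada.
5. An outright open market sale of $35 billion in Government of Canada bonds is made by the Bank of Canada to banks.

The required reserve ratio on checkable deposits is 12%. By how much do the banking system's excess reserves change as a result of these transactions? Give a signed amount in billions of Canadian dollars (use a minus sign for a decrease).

FX sale $31.5 billion: reserves −$31.5B, deposits 0.
Government spending $73 billion: reserves +$73B, deposits +$73B.
Asset purchase (from non-banks) $30 billion: reserves +$30B, deposits +$30B.
Currency deposit $85.5 billion: reserves +$85.5B, deposits +$85.5B.
OMO sale (to banks) $35 billion: reserves −$35B, deposits 0.
Totals: Δreserves = +$122B, Δdeposits = +$188.5B.
Δrequired reserves = 12% × +$188.5B = +$22.62B.
Δexcess reserves = Δreserves − Δrequired = +$122B − (+$22.62B) = +$99.38 billion.

+$99.38 billion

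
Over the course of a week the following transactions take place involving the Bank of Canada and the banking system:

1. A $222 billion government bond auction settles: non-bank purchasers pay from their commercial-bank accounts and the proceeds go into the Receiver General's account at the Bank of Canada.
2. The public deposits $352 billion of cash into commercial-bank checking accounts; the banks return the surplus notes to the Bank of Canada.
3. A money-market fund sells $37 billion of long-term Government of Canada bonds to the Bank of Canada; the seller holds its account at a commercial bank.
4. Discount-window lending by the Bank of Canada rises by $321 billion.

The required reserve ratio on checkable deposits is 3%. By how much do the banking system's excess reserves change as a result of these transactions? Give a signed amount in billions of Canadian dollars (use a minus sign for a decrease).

Government account inflow $222 billion: reserves −$222B, deposits −$222B.
Currency deposit $352 billion: reserves +$352B, deposits +$352B.
Asset purchase (from non-banks) $37 billion: reserves +$37B, deposits +$37B.
Discount-window loan $321 billion: reserves +$321B, deposits 0.
Totals: Δreserves = +$488B, Δdeposits = +$167B.
Δrequired reserves = 3% × +$167B = +$5.01B.
Δexcess reserves = Δreserves − Δrequired = +$488B − (+$5.01B) = +$482.99 billion.

+$482.99 billion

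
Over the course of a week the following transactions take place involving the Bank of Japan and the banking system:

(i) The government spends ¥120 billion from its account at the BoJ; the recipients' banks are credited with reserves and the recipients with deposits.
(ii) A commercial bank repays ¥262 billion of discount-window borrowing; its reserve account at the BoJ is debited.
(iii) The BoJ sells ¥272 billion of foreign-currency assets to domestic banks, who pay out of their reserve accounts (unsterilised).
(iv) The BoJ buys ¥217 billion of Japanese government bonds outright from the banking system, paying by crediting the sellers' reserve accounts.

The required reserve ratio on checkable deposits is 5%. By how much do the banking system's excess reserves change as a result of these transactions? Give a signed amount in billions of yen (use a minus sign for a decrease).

-¥203 billion

Government spending ¥120 billion: reserves +¥120B, deposits +¥120B.
Discount-window repayment ¥262 billion: reserves −¥262B, deposits 0.
FX sale ¥272 billion: reserves −¥272B, deposits 0.
OMO purchase (from banks) ¥217 billion: reserves +¥217B, deposits 0.
Totals: Δreserves = −¥197B, Δdeposits = +¥120B.
Δrequired reserves = 5% × +¥120B = +¥6B.
Δexcess reserves = Δreserves − Δrequired = −¥197B − (+¥6B) = -¥203 billion.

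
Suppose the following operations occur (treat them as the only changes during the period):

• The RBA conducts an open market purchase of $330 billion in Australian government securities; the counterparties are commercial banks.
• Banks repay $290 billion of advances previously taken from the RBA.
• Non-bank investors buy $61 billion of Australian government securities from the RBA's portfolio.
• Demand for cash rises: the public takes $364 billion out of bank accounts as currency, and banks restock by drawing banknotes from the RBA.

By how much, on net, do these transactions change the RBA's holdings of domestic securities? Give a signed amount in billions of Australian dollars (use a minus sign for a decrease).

+$269 billion

OMO purchase (from banks) $330 billion: securities added to the RBA's portfolio → +$330B.
Discount-window repayment $290 billion: the RBA's securities portfolio is untouched → 0.
Asset sale (to non-banks) $61 billion: securities removed from the RBA's portfolio → −$61B.
Currency withdrawal $364 billion: the RBA's securities portfolio is untouched → 0.
Net: 330 + 0 − 61 + 0 = +$269 billion.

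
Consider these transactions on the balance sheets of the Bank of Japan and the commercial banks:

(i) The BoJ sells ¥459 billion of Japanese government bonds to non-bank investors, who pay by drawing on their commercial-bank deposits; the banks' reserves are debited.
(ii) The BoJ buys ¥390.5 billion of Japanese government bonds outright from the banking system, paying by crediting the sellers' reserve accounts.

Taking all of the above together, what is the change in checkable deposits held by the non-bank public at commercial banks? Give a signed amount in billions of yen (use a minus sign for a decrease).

BoJ balance sheet:
  Assets:      Securities −¥68.5B
  Liabilities: Bank reserves −¥68.5B
Commercial banking system:
  Assets:      Reserves at CB −¥68.5B, Securities −¥390.5B
  Liabilities: Checkable deposits −¥459B
So the change in checkable deposits held by the non-bank public at commercial banks is -¥459 billion.

-¥459 billion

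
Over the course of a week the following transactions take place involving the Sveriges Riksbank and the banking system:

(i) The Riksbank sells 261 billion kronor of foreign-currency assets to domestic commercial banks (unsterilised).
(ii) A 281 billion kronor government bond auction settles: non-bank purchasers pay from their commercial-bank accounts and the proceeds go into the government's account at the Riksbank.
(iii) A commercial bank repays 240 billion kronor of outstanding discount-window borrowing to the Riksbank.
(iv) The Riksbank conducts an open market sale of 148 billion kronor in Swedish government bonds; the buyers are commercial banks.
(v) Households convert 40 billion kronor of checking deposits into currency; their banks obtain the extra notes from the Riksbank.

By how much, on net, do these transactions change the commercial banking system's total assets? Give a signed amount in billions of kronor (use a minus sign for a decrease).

FX sale 261 billion kronor: just an asset swap on bank balance sheets → 0.
Government account inflow 281 billion kronor: bank balance sheets shrink → −281B.
Discount-window repayment 240 billion kronor: bank balance sheets shrink → −240B.
OMO sale (to banks) 148 billion kronor: just an asset swap on bank balance sheets → 0.
Currency withdrawal 40 billion kronor: bank balance sheets shrink → −40B.
Net: 0 − 281 − 240 + 0 − 40 = -561 billion.

-561 billion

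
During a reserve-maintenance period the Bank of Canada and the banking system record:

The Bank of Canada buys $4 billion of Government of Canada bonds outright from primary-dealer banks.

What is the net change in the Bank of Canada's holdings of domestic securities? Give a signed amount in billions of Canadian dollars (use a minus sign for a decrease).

OMO purchase (from banks) $4 billion: securities added to the Bank of Canada's portfolio → +$4B.

+$4 billion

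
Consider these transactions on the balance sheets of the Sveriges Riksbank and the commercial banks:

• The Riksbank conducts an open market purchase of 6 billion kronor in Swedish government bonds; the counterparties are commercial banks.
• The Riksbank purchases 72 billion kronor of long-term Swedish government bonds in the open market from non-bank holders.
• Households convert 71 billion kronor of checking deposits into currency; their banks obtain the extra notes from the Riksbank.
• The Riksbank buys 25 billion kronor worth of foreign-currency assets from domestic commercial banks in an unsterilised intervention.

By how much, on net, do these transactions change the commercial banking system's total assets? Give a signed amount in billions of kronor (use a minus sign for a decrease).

Riksbank balance sheet:
  Assets:      Securities +78B, Foreign assets +25B
  Liabilities: Bank reserves +32B, Currency in circulation +71B
Commercial banking system:
  Assets:      Reserves at CB +32B, Securities −6B, Foreign assets −25B
  Liabilities: Checkable deposits +1B
Change in total bank assets = +1 billion.

+1 billion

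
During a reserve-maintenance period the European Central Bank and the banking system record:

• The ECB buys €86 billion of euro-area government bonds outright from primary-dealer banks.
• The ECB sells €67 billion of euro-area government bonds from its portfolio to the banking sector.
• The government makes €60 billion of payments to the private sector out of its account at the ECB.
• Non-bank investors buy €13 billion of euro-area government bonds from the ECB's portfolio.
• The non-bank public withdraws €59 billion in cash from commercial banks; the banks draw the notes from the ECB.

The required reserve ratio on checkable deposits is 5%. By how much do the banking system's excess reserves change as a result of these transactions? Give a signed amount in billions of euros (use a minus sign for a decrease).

+€7.6 billion

OMO purchase (from banks) €86 billion: reserves +€86B, deposits 0.
OMO sale (to banks) €67 billion: reserves −€67B, deposits 0.
Government spending €60 billion: reserves +€60B, deposits +€60B.
Asset sale (to non-banks) €13 billion: reserves −€13B, deposits −€13B.
Currency withdrawal €59 billion: reserves −€59B, deposits −€59B.
Totals: Δreserves = +€7B, Δdeposits = −€12B.
Δrequired reserves = 5% × −€12B = −€0.6B.
Δexcess reserves = Δreserves − Δrequired = +€7B − (−€0.6B) = +€7.6 billion.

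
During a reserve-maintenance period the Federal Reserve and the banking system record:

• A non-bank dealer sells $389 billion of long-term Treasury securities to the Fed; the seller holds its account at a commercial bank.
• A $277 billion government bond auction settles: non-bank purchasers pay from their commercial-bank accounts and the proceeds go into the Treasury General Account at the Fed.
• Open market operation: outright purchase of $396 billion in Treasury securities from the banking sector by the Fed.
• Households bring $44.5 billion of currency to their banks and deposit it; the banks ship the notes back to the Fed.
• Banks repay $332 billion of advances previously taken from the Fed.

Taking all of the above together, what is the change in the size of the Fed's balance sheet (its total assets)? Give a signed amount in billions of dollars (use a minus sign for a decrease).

Asset purchase (from non-banks) $389 billion: a Fed asset is acquired → +$389B.
Government account inflow $277 billion: only the composition of liabilities changes → 0.
OMO purchase (from banks) $396 billion: a Fed asset is acquired → +$396B.
Currency deposit $44.5 billion: only the composition of liabilities changes → 0.
Discount-window repayment $332 billion: a Fed asset is shed → −$332B.
Net: 389 + 0 + 396 + 0 − 332 = +$453 billion.

+$453 billion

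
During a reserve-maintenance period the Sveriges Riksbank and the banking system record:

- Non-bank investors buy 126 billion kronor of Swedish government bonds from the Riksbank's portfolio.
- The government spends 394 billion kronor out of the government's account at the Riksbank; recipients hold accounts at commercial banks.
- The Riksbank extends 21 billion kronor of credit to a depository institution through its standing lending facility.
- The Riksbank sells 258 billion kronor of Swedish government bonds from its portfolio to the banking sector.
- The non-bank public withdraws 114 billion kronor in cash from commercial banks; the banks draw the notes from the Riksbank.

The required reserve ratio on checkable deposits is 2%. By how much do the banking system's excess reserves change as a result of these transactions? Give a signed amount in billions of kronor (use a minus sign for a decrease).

-86.08 billion

Asset sale (to non-banks) 126 billion kronor: reserves −126B, deposits −126B.
Government spending 394 billion kronor: reserves +394B, deposits +394B.
Discount-window loan 21 billion kronor: reserves +21B, deposits 0.
OMO sale (to banks) 258 billion kronor: reserves −258B, deposits 0.
Currency withdrawal 114 billion kronor: reserves −114B, deposits −114B.
Totals: Δreserves = −83B, Δdeposits = +154B.
Δrequired reserves = 2% × +154B = +3.08B.
Δexcess reserves = Δreserves − Δrequired = −83B − (+3.08B) = -86.08 billion.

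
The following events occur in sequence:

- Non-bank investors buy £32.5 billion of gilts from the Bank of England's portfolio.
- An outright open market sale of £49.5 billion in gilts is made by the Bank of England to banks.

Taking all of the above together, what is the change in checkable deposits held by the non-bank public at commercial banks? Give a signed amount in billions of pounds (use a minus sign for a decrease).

Asset sale (to non-banks) £32.5 billion: non-bank counterparties' bank balances fall → −£32.5B.
OMO sale (to banks) £49.5 billion: the counterparty is a bank, so public deposits are unchanged → 0.
Net: −32.5 + 0 = -£32.5 billion.

-£32.5 billion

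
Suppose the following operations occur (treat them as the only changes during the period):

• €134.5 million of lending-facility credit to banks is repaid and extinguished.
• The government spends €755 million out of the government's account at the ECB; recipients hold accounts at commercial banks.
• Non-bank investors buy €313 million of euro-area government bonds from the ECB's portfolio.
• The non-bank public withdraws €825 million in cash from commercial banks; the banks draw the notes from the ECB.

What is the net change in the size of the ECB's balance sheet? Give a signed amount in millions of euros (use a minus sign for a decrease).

-€447.5 million

ECB balance sheet:
  Assets:      Securities −€313M, Loans to banks −€134.5M
  Liabilities: Bank reserves −€517.5M, Currency in circulation +€825M, Government deposits −€755M
Commercial banking system:
  Assets:      Reserves at CB −€517.5M
  Liabilities: Checkable deposits −€383M, Borrowings from CB −€134.5M
Change in total ECB assets = -€447.5 million.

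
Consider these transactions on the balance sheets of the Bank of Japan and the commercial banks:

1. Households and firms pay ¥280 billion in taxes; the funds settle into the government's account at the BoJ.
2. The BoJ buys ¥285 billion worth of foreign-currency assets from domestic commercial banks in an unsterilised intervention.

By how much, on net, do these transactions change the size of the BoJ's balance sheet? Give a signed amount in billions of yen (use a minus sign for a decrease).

+¥285 billion

Government account inflow ¥280 billion: only the composition of liabilities changes → 0.
FX purchase ¥285 billion: a BoJ asset is acquired → +¥285B.
Net: 0 + 285 = +¥285 billion.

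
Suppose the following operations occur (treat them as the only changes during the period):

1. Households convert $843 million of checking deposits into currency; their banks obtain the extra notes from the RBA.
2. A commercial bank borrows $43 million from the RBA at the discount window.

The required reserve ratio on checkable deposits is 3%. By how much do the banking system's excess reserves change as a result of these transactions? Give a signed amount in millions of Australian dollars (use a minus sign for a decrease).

-$774.71 million

Currency withdrawal $843 million: reserves −$843M, deposits −$843M.
Discount-window loan $43 million: reserves +$43M, deposits 0.
Totals: Δreserves = −$800M, Δdeposits = −$843M.
Δrequired reserves = 3% × −$843M = −$25.29M.
Δexcess reserves = Δreserves − Δrequired = −$800M − (−$25.29M) = -$774.71 million.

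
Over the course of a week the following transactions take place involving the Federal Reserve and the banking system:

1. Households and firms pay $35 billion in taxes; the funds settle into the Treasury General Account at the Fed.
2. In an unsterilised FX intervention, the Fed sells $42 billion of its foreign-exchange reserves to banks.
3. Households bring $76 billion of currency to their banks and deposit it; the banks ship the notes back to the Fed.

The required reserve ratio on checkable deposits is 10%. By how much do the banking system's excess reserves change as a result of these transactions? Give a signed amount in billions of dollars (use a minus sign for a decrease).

Government account inflow $35 billion: reserves −$35B, deposits −$35B.
FX sale $42 billion: reserves −$42B, deposits 0.
Currency deposit $76 billion: reserves +$76B, deposits +$76B.
Totals: Δreserves = −$1B, Δdeposits = +$41B.
Δrequired reserves = 10% × +$41B = +$4.1B.
Δexcess reserves = Δreserves − Δrequired = −$1B − (+$4.1B) = -$5.1 billion.

-$5.1 billion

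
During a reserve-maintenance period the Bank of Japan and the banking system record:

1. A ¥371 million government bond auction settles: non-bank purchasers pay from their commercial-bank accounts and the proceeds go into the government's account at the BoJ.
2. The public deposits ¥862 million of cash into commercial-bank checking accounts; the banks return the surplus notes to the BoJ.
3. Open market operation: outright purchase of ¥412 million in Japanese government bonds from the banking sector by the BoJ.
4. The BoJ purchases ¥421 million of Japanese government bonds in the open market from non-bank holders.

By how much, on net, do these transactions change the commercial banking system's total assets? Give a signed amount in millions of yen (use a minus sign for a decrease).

BoJ balance sheet:
  Assets:      Securities +¥833M
  Liabilities: Bank reserves +¥1324M, Currency in circulation −¥862M, Government deposits +¥371M
Commercial banking system:
  Assets:      Reserves at CB +¥1324M, Securities −¥412M
  Liabilities: Checkable deposits +¥912M
Change in total bank assets = +¥912 million.

+¥912 million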